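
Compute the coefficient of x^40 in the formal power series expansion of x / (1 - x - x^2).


Let f(x) = sum_{k>=0} a_k x^k. Multiplying f(x) * (1 - x - x^2) = x and matching coefficients gives a_0 = 0, a_1 = 1, and a_k = a_{k-1} + a_{k-2} for k >= 2. These are the Fibonacci numbers F_k.
Iterating from F_0 = 0, F_1 = 1:
F_0=0, F_1=1, F_2=1, F_3=2, F_4=3, F_5=5, F_6=8, F_7=13, F_8=21, F_9=34, ...
F_40 = 102334155.

102334155


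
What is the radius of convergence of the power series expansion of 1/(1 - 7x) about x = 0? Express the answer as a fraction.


Expanding 1/(1 - 7x) = sum_{k>=0} 7^k x^k, the series converges when |7x| < 1, i.e., |x| < 1/7.
So the radius of convergence is 1/7 = 1/7.

1/7


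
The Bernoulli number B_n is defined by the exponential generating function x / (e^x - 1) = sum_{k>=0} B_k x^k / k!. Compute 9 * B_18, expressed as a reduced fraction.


Bernoulli numbers can also be computed recursively via B_0 = 1 and sum_{j=0}^{m} C(m+1, j) B_j = 0 for m >= 1. Odd-index Bernoulli numbers vanish for k >= 3.
Computing B_18 = 43867/798, so 9 * B_18 = 9 * 43867/798 = 131601/266.

131601/266


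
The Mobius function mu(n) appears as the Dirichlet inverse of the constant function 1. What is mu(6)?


6 = 2 * 3 (all distinct primes).
mu(6) = (-1)^2 = 1

1


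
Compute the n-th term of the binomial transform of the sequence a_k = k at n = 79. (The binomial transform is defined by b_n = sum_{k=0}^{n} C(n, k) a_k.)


With a_k = k, b_n = sum_{k=0}^{n} C(n, k) k. Using k * C(n, k) = n * C(n-1, k-1) gives b_n = n * sum_{k>=1} C(n-1, k-1) = n * 2^(n-1).
For n = 79: 79 * 2^78 = 79 * 302231454903657293676544 = 23876284937388926200446976.

23876284937388926200446976


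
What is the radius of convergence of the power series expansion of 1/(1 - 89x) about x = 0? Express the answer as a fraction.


Expanding 1/(1 - 89x) = sum_{k>=0} 89^k x^k, the series converges when |89x| < 1, i.e., |x| < 1/89.
So the radius of convergence is 1/89 = 1/89.

1/89


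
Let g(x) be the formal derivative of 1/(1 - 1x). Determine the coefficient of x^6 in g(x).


Differentiate termwise: d/dx sum_{k>=0} 1^k x^k = sum_{k>=1} k 1^k x^(k-1) = sum_{j>=0} (j+1) 1^(j+1) x^j.
Equivalently, d/dx [1/(1 - 1x)] = 1/(1 - 1x)^2.
For j = 6: 7 * 1^7 = 7 * 1 = 7.

7


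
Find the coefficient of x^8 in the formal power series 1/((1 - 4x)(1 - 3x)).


By partial fractions or Cauchy convolution:
The coefficient equals sum_{k=0}^{8} 4^k * 3^(8-k).
= 242461

242461


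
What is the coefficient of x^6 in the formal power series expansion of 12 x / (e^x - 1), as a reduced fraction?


The exponential generating function for Bernoulli numbers is
x / (e^x - 1) = sum_{k>=0} B_k x^k / k!.
So the coefficient of x^6 in 12 x / (e^x - 1) is 12 B_6 / 6!.
Computing: B_6 = 1/42, 6! = 720, giving
12 * 1/42 / 720 = 1/2520.

1/2520


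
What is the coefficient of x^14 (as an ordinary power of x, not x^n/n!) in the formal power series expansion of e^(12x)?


The exponential series is e^y = sum_{k>=0} y^k / k!. Substituting y = 12x gives
e^(12x) = sum_{k>=0} 12^k x^k / k!.
So the coefficient of x^n is a^n/n! with a = 12, n = 14:
12^14 / 14! = 1283918464548864/87178291200 = 2579890176/175175

2579890176/175175


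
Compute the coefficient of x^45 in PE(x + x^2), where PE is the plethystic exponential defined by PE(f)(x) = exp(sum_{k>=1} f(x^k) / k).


With f(x) = x + x^2, the exponent is sum_{k>=1} (x^k + x^(2k)) / k = -ln(1 - x) - ln(1 - x^2). Exponentiating:
PE(x + x^2) = 1 / ((1 - x)(1 - x^2)).
This is the generating function for partitions of n into parts of size 1 or 2. The number of 2's can be any j in 0..22, and the rest are 1's, so
[x^45] = floor(45/2) + 1 = 23.

23


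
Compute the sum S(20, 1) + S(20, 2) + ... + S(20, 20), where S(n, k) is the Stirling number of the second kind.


By definition, S(n, k) counts partitions of an n-set into exactly k nonempty blocks.
Computing row n = 20 for k = 1..20:
S(20, k): 1, 524287, 580606446, 45232115901, 749206090500, 4306078895384, 11143554045652, 15170932662679, 12011282644725, 5917584964655, 1900842429486, 411016633391, 61068660380, 6302524580, 452329200, 22350954, 741285, 15675, 190, 1
Sum = 51724158235372. (This equals Bell_20 since the sum runs over all k.)

51724158235372


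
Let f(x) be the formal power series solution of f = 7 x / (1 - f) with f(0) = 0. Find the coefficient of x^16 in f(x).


Apply Lagrange inversion: f = 7 x * phi(f) with phi(t) = 1/(1 - t), so
[x^n] f = 7^n * (1/n) [t^(n-1)] phi(t)^n = 7^n * (1/n) [t^(n-1)] (1 - t)^(-n) = 7^n * (1/n) C(2n - 2, n - 1) = 7^n * C_{n-1}.
For n = 16: C_15 = C(30, 15) / 16 = 155117520/16 = 9694845.
With the 7^16 = 33232930569601 factor, the coefficient is 33232930569601 * 9694845 = 322188110768043406845.

322188110768043406845


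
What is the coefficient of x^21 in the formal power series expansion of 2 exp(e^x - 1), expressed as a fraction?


exp(e^x - 1) is the exponential generating function for the Bell numbers Bell_k: exp(e^x - 1) = sum_{k>=0} Bell_k x^k / k!.
So the coefficient of x^21 in 2 exp(e^x - 1) is 2 Bell_21 / 21!.
Computing: Bell_21 = 474869816156751 and 21! = 51090942171709440000, giving
2 * 474869816156751/51090942171709440000 = 158289938718917/8515157028618240000.

158289938718917/8515157028618240000


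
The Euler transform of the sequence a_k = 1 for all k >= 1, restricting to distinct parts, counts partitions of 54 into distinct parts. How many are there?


Partitions of 54 into distinct parts can be computed via generating function.
Product (1+x)(1+x^2)(1+x^3)...
The coefficient of x^54 = 5718

5718


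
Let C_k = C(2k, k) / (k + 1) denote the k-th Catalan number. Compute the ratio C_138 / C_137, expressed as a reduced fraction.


Using C_k = (2k)! / (k! (k+1)!), the ratio C_{k+1}/C_k simplifies to
C_{k+1}/C_k = [(2k+2)! / ((k+1)! (k+2)!)] * [k! (k+1)! / (2k)!]
 = (2k+2)(2k+1) / ((k+1)(k+2)) = 2(2k+1) / (k+2).
For k = 137: 2(2*137 + 1) / (137 + 2) = 550/139 = 550/139.

550/139


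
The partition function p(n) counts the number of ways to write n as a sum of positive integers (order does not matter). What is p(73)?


Using the generating function prod_{k>=1} 1/(1-x^k), we compute p(73).
By dynamic programming over parts 1 through 73:
p(73) = 6185689

6185689


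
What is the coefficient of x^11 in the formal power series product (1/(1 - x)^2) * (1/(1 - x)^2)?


Combine the factors: (1/(1 - x)^2) * (1/(1 - x)^2) = 1/(1 - x)^4.
Then use 1/(1 - x)^r = sum_{k>=0} C(k + r - 1, r - 1) x^k with r = 4 and k = 11:
C(14, 3) = 364.

364


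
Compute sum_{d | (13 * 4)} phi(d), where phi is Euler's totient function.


First, 13 * 4 = 52. One classical identity is sum_{d | n} phi(d) = n (each k in [1, n] has a unique gcd with n, and among the k's with gcd(k, n) = n/d there are phi(d) of them). So the sum equals 52. We also verify directly:
Divisors of 52: 1, 2, 4, 13, 26, 52.
phi values: 1, 1, 2, 12, 12, 24.
Sum = 52.

52


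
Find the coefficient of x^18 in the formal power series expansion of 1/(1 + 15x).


Write 1/(1 + c x) = 1/(1 - (-c) x) and apply the geometric-series identity
1/(1 - y) = sum_{k>=0} y^k to get 1/(1 + c x) = sum_{k>=0} (-c)^k x^k.
So the coefficient of x^k is (-c)^k = (-1)^k * c^k.
Here c = 15 and k = 18:
(-15)^18 = 1 * 1477891880035400390625 = 1477891880035400390625

1477891880035400390625


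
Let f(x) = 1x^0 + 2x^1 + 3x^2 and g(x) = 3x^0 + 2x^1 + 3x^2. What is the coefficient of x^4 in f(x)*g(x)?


Cauchy product at x^4:
3*3
= 9

9


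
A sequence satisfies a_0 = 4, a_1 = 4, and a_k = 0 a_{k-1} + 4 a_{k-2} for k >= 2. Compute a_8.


The characteristic equation is t^2 - 0 t - 4 = 0, with roots r_1 = 2 and r_2 = -2 (so c_1 = r_1 + r_2, c_2 = -r_1 r_2 as required).
One can use the closed form a_n = A r_1^n + B r_2^n, but direct iteration is more reliable:
a_0 = 4, a_1 = 4, a_2 = 16, a_3 = 16, a_4 = 64, a_5 = 64, a_6 = 256, a_7 = 256, a_8 = 1024.
So a_8 = 1024.

1024


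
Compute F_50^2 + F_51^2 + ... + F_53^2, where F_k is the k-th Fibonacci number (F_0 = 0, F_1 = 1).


There is a standard identity sum_{k=0}^{N} F_k^2 = F_N * F_{N+1} (proved inductively from the telescoping relation F_k^2 = F_k F_{k+1} - F_{k-1} F_k). Then
sum_{k=50}^{53} F_k^2 = F_53 F_54 - F_49 F_50.
Computing: F_53 = 53316291173, F_54 = 86267571272, F_49 = 7778742049, F_50 = 12586269025.
Sum = 53316291173 * 86267571272 - 7778742049 * 12586269025 = 4501561608620688249831.

4501561608620688249831


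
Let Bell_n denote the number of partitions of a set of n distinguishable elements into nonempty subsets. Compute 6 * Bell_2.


Bell_2 can be computed from the Bell triangle or from Dobinski's identity Bell_n = (1/e) * sum_{k>=0} k^n / k!.
Computing Bell_2 = 2.
Then 6 * 2 = 12.

12


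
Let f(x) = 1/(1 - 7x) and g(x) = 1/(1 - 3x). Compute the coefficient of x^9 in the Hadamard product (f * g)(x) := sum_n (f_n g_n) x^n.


f has coefficients f_k = 7^k and g has coefficients g_k = 3^k, so the Hadamard product has coefficient (f*g)_k = 7^k * 3^k = 21^k.
For k = 9: 21^9 = 794280046581.

794280046581


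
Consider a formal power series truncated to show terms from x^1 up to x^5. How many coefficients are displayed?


From x^1 to x^5 inclusive, the count is 5 - 1 + 1 = 5.

5


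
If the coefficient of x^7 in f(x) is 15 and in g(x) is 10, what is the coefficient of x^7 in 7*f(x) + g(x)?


Scalar multiplication scales coefficients: 7 * 15 = 105.
Then add the g coefficient: 105 + 10
= 115

115


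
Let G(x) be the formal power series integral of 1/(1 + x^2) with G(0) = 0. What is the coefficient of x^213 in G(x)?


1/(1 + x^2) = sum_{j>=0} (-1)^j x^(2j). Integrating termwise with G(0) = 0:
G(x) = sum_{j>=0} (-1)^j x^(2j+1) / (2j+1) = arctan(x).
Only odd powers are nonzero. For x^213 write 213 = 2*106 + 1, giving
(-1)^106 / 213 = 1/213 = 1/213.

1/213


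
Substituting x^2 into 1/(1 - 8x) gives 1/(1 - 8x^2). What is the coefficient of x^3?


Since 1/(1 - 8x^2) only has even powers of x,
the coefficient of x^3 (odd) is 0.

0


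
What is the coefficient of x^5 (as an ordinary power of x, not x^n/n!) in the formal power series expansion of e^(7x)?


The exponential series is e^y = sum_{k>=0} y^k / k!. Substituting y = 7x gives
e^(7x) = sum_{k>=0} 7^k x^k / k!.
So the coefficient of x^n is a^n/n! with a = 7, n = 5:
7^5 / 5! = 16807/120 = 16807/120

16807/120


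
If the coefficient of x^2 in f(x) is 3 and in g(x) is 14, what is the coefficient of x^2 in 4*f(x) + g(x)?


Scalar multiplication scales coefficients: 4 * 3 = 12.
Then add the g coefficient: 12 + 14
= 26

26


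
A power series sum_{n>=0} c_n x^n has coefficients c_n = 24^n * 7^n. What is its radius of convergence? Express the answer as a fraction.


By the root test (Cauchy-Hadamard), the radius is R = 1 / limsup_n |c_n|^(1/n).
Here |c_n|^(1/n) = (24^n * 7^n)^(1/n) = 24 * 7 = 168 for all n.
So R = 1/168 = 1/168.

1/168


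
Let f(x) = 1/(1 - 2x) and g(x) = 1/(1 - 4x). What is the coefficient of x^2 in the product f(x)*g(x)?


The coefficient of x^n in f*g is the Cauchy product: sum_{k=0}^{n} a^k * b^(n-k).
With a=2, b=4, n=2:
sum_{k=0}^{2} 2^k * 4^(2-k)
= 28

28


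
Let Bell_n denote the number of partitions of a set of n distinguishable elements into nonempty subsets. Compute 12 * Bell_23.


Bell_23 can be computed from the Bell triangle or from Dobinski's identity Bell_n = (1/e) * sum_{k>=0} k^n / k!.
Computing Bell_23 = 44152005855084346.
Then 12 * 44152005855084346 = 529824070261012152.

529824070261012152


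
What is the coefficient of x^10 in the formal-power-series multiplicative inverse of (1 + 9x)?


The inverse is 1/(1 + 9x). Apply the geometric identity 1/(1 - y) = sum_{k>=0} y^k with y = -9x:
1/(1 + 9x) = sum_{k>=0} (-9)^k x^k.
So the coefficient of x^10 is (-9)^10 = 3486784401.

3486784401


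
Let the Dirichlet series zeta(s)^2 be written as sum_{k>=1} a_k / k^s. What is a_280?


The Dirichlet convolution of the constant function 1 with itself gives (1 * 1)(k) = sum_{d | k} 1 = d(k), the number of positive divisors of k.
Since zeta(s) = sum_{k>=1} 1/k^s, we have zeta(s)^2 = sum_{k>=1} d(k)/k^s, so a_k = d(k).
For k = 280: the divisors are 1, 2, 4, 5, 7, 8, 10, 14, 20, 28, 35, 40, 56, 70, 140, 280.
Count = 16.

16


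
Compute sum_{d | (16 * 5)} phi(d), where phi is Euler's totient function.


First, 16 * 5 = 80. One classical identity is sum_{d | n} phi(d) = n (each k in [1, n] has a unique gcd with n, and among the k's with gcd(k, n) = n/d there are phi(d) of them). So the sum equals 80. We also verify directly:
Divisors of 80: 1, 2, 4, 5, 8, 10, 16, 20, 40, 80.
phi values: 1, 1, 2, 4, 4, 4, 8, 8, 16, 32.
Sum = 80.

80


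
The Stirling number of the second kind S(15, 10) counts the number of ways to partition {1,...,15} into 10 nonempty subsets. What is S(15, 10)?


Using the explicit formula S(n,k) = (1/k!) sum_{j=0}^{k} (-1)^(k-j) C(k,j) j^n:
S(15, 10) = 12662650
Equivalently, S(n,k) is n! times the coefficient of x^n in the EGF (e^x - 1)^k / k!.

12662650


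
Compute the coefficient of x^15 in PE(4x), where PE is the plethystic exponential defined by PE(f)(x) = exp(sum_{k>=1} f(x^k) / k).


With f(x) = 4x, the exponent is sum_{k>=1} 4 x^k / k = 4 * (-ln(1 - x)). Exponentiating:
PE(4x) = exp(-4 ln(1 - x)) = 1/(1 - x)^4.
By the negative binomial expansion, [x^n] 1/(1 - x)^4 = C(n + 3, 3).
For n = 15: C(18, 3) = 816.

816


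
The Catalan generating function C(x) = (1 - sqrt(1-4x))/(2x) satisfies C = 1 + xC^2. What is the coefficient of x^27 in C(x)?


Substituting x -> x scales the n-th coefficient by 1, so [x^27] C(x) = C_27.
C_27 = C(2*27, 27)/(28) = 1946939425648112/28 = 69533550916004.
= 69533550916004.

69533550916004


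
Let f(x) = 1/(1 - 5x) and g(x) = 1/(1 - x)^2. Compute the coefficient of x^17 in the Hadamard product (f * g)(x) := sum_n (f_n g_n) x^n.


f has coefficients f_k = 5^k. For g = 1/(1 - x)^2 the coefficient is g_k = C(k + 1, 1) = k + 1. The Hadamard coefficient is (f * g)_k = 5^k * (k + 1).
For k = 17: 5^17 * 18 = 762939453125 * 18 = 13732910156250.

13732910156250


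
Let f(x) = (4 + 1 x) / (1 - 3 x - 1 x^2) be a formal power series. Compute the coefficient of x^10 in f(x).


Write f(x) = sum_{k>=0} a_k x^k. Multiplying both sides by 1 - 3 x - 1 x^2 gives
(1 - 3 x - 1 x^2) sum_{k>=0} a_k x^k = 4 + 1 x.
Matching coefficients:
 x^0: a_0 = 4
 x^1: a_1 - 3 a_0 = 1  =>  a_1 = 3*4 + 1 = 13
 x^k (k >= 2): a_k = 3 a_{k-1} + 1 a_{k-2}.
Iterating: a_2 = 43, a_3 = 142, a_4 = 469, a_5 = 1549, a_6 = 5116, a_7 = 16897, a_8 = 55807, a_9 = 184318, a_10 = 608761.
So the coefficient of x^10 is 608761.

608761


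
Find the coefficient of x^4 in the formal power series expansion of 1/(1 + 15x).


Write 1/(1 + c x) = 1/(1 - (-c) x) and apply the geometric-series identity
1/(1 - y) = sum_{k>=0} y^k to get 1/(1 + c x) = sum_{k>=0} (-c)^k x^k.
So the coefficient of x^k is (-c)^k = (-1)^k * c^k.
Here c = 15 and k = 4:
(-15)^4 = 1 * 50625 = 50625

50625


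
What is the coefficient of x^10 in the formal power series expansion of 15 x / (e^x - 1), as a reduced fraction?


The exponential generating function for Bernoulli numbers is
x / (e^x - 1) = sum_{k>=0} B_k x^k / k!.
So the coefficient of x^10 in 15 x / (e^x - 1) is 15 B_10 / 10!.
Computing: B_10 = 5/66, 10! = 3628800, giving
15 * 5/66 / 3628800 = 1/3193344.

1/3193344


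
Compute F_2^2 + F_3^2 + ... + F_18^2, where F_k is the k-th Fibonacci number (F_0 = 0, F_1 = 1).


There is a standard identity sum_{k=0}^{N} F_k^2 = F_N * F_{N+1} (proved inductively from the telescoping relation F_k^2 = F_k F_{k+1} - F_{k-1} F_k). Then
sum_{k=2}^{18} F_k^2 = F_18 F_19 - F_1 F_2.
Computing: F_18 = 2584, F_19 = 4181, F_1 = 1, F_2 = 1.
Sum = 2584 * 4181 - 1 * 1 = 10803703.

10803703


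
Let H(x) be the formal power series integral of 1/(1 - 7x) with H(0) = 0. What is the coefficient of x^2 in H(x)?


1/(1 - 7x) = sum_{k>=0} 7^k x^k. Integrating termwise with H(0) = 0:
H(x) = sum_{k>=0} 7^k x^(k+1) / (k+1) = sum_{m>=1} 7^(m-1) x^m / m.
For m = 2: 7^1/2 = 7/2 = 7/2.

7/2


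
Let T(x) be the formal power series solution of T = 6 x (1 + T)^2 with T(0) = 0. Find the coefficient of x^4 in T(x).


Apply the Lagrange inversion formula: if T = 6 x * phi(T) with phi(t) = (1 + t)^2, then [x^n] T = 6^n * (1/n) [t^(n-1)] phi(t)^n = 6^n * (1/n) [t^(n-1)] (1 + t)^(2n) = 6^n * (1/n) C(2n, n-1).
Using the identity C(2n, n-1) = C(2n, n) * n / (n+1), the unscaled factor equals C(2n, n) / (n+1) = C_n, the n-th Catalan number.
For n = 4: C_4 = C(8, 4) / 5 = 70/5 = 14.
With the 6^4 = 1296 factor, the coefficient is 1296 * 14 = 18144.

18144


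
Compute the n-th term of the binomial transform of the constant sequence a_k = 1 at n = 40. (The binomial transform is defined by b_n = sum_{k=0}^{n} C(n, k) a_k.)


With a_k = 1 for all k, b_n = sum_{k=0}^{n} C(n, k) = 2^n by the binomial theorem.
For n = 40: 2^40 = 1099511627776.

1099511627776


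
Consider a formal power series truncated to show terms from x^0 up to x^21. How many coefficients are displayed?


From x^0 to x^21 inclusive, the count is 21 - 0 + 1 = 22.

22


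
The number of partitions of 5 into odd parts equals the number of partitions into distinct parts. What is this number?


Computing partitions of 5 into odd parts (1, 3, 5, ...):
Using the generating function prod_{k>=0} 1/(1-x^(2k+1)),
the count is 3

3


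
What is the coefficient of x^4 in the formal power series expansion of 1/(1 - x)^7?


The expansion 1/(1 - x)^r = sum_{k>=0} C(k + r - 1, r - 1) x^k follows from the multiset / negative-binomial theorem (or from repeated differentiation of the geometric series).
For r = 7 and k = 4:
C(10, 6) = 3628800 / (720 * 24) = 210.

210


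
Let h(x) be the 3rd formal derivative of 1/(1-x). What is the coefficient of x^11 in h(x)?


Differentiating 3 times: d^3/dx^3 [1/(1-x)] = 3!/(1-x)^4.
The expansion 1/(1-x)^4 = sum_{k>=0} C(k+3, 3) x^k, so the coefficient of x^n in 3!/(1-x)^4 is 3! * C(n+3, 3).
For n = 11: 6 * C(14, 3) = 6 * 364 = 2184

2184


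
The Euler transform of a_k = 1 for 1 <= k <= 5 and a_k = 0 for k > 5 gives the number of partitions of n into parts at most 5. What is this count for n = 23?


Partitions of 23 into parts at most 5:
Using generating function (1-x)^(-1)(1-x^2)^(-1)...(1-x^5)^(-1),
the coefficient of x^23 = 291

291


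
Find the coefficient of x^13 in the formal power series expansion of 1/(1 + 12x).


Write 1/(1 + c x) = 1/(1 - (-c) x) and apply the geometric-series identity
1/(1 - y) = sum_{k>=0} y^k to get 1/(1 + c x) = sum_{k>=0} (-c)^k x^k.
So the coefficient of x^k is (-c)^k = (-1)^k * c^k.
Here c = 12 and k = 13:
(-12)^13 = -1 * 106993205379072 = -106993205379072

-106993205379072


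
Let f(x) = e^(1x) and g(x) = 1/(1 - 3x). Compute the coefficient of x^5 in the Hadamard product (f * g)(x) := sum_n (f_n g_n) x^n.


Expanding: f_k = 1^k/k! (from e^(1x)) and g_k = 3^k (from 1/(1 - 3x)). So the Hadamard coefficient (f * g)_k = 1^k 3^k / k! = (3)^k / k!.
For k = 5: 3^5/5! = 243/120 = 81/40.

81/40


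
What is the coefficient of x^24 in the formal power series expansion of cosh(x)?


The Maclaurin series is cosh(t) = sum_{m>=0} t^(2m) / (2m)!, so substituting t = x, only even powers of x are nonzero, with coefficient of x^(2m) equal to 1 / (2m)!.
For x^24 the coefficient is 1/24! = 1/620448401733239439360000 = 1/620448401733239439360000.

1/620448401733239439360000


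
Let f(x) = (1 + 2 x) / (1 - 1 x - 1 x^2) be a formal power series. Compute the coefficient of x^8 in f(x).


Write f(x) = sum_{k>=0} a_k x^k. Multiplying both sides by 1 - 1 x - 1 x^2 gives
(1 - 1 x - 1 x^2) sum_{k>=0} a_k x^k = 1 + 2 x.
Matching coefficients:
 x^0: a_0 = 1
 x^1: a_1 - 1 a_0 = 2  =>  a_1 = 1*1 + 2 = 3
 x^k (k >= 2): a_k = 1 a_{k-1} + 1 a_{k-2}.
Iterating: a_2 = 4, a_3 = 7, a_4 = 11, a_5 = 18, a_6 = 29, a_7 = 47, a_8 = 76.
So the coefficient of x^8 is 76.

76


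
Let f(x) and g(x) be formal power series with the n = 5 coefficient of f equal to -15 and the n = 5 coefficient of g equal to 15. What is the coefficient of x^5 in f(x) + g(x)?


Addition of formal power series is termwise.
The coefficient of x^5 in f + g = -15 + 15
= 0

0


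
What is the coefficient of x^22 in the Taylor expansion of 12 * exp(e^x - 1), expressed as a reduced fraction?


exp(e^x - 1) = sum_{k>=0} Bell_k x^k / k!, where Bell_k is the k-th Bell number.
So the coefficient of x^22 is 12 * Bell_22 / 22!.
Computing: Bell_22 = 4506715738447323 and 22! = 1124000727777607680000, giving
12 * 4506715738447323/1124000727777607680000 = 88366975263673/1836602496368640000.

88366975263673/1836602496368640000


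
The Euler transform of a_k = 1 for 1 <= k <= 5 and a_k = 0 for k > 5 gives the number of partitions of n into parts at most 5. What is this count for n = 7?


Partitions of 7 into parts at most 5:
Using generating function (1-x)^(-1)(1-x^2)^(-1)...(1-x^5)^(-1),
the coefficient of x^7 = 13

13


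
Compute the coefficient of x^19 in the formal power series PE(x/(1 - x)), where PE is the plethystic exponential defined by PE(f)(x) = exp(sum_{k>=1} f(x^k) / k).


For f(x) = x/(1 - x) we have
sum_{k>=1} f(x^k) / k = sum_{k>=1} (1/k) * x^k / (1 - x^k) = sum_{k, m >= 1} x^(k m) / k,
which after exponentiating simplifies to
PE(x/(1 - x)) = prod_{k>=1} 1 / (1 - x^k).
This is the generating function for the partition function p(n), so the coefficient of x^19 is p(19).
Computing p(19) by dynamic programming over parts 1, 2, ..., 19: p(19) = 490.

490


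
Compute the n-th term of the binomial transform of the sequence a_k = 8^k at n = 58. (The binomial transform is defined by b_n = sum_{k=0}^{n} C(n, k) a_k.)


With a_k = 8^k, b_n = sum_{k=0}^{n} C(n, k) 8^k = (1 + 8)^n by the binomial theorem.
For n = 58: (1 + 8)^58 = 9^58 = 22185312344622607535965183080365494317672538611578408721.

22185312344622607535965183080365494317672538611578408721


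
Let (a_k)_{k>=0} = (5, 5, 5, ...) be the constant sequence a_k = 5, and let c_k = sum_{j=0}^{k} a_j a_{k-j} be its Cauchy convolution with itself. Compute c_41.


Since a_j = 5 for all j >= 0, the convolution sum becomes
c_k = sum_{j=0}^{k} 5 * 5 = 25 * (k + 1).
Equivalently, the generating function of (a_k) is 5/(1 - x) and its square is 25/(1 - x)^2 = sum_{k>=0} 25(k + 1) x^k.
For k = 41: 25 * 42 = 1050.

1050


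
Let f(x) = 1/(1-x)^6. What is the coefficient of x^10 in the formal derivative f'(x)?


Differentiate: d/dx [ 1/(1-x)^r ] = r / (1-x)^(r+1).
Here r = 6, so f'(x) = 6 / (1-x)^7.
The expansion of 1/(1-x)^(r+1) has coefficient of x^n equal to C(n+r, r).
So the coefficient of x^10 in f'(x) is
6 * C(16, 6) = 6 * 8008 = 48048

48048


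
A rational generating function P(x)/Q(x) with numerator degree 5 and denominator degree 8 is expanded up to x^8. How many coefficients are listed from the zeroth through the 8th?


Expanding up to x^8 gives the coefficients for x^0, x^1, ..., x^8.
That is 8 + 1 = 9 coefficients in total.

9


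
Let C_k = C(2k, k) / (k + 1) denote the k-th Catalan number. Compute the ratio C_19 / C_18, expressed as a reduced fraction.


Using C_k = (2k)! / (k! (k+1)!), the ratio C_{k+1}/C_k simplifies to
C_{k+1}/C_k = [(2k+2)! / ((k+1)! (k+2)!)] * [k! (k+1)! / (2k)!]
 = (2k+2)(2k+1) / ((k+1)(k+2)) = 2(2k+1) / (k+2).
For k = 18: 2(2*18 + 1) / (18 + 2) = 74/20 = 37/10.

37/10


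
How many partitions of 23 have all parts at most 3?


Using the generating function (1-x)^(-1)(1-x^2)^(-1)(1-x^3)^(-1),
the coefficient of x^23 counts these restricted partitions.
Result = 56

56


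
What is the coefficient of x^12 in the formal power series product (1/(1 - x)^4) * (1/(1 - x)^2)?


Combine the factors: (1/(1 - x)^4) * (1/(1 - x)^2) = 1/(1 - x)^6.
Then use 1/(1 - x)^r = sum_{k>=0} C(k + r - 1, r - 1) x^k with r = 6 and k = 12:
C(17, 5) = 6188.

6188


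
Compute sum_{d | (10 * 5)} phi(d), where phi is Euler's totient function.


First, 10 * 5 = 50. One classical identity is sum_{d | n} phi(d) = n (each k in [1, n] has a unique gcd with n, and among the k's with gcd(k, n) = n/d there are phi(d) of them). So the sum equals 50. We also verify directly:
Divisors of 50: 1, 2, 5, 10, 25, 50.
phi values: 1, 1, 4, 4, 20, 20.
Sum = 50.

50


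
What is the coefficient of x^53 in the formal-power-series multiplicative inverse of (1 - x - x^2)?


Let the inverse be f(x) = sum_{k>=0} a_k x^k. From f(x) * (1 - x - x^2) = 1 and matching coefficients:
 x^0: a_0 = 1.
 x^1: a_1 - a_0 = 0, so a_1 = 1.
 x^k (k >= 2): a_k - a_{k-1} - a_{k-2} = 0, i.e. a_k = a_{k-1} + a_{k-2}.
This is the Fibonacci-type recurrence shifted so that a_0 = a_1 = 1.
Iterating: a_0=1, a_1=1, a_2=2, a_3=3, a_4=5, a_5=8, a_6=13, a_7=21, a_8=34, a_9=55, ...
a_53 = 86267571272.

86267571272


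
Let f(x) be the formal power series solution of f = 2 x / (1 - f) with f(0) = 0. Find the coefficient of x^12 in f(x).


Apply Lagrange inversion: f = 2 x * phi(f) with phi(t) = 1/(1 - t), so
[x^n] f = 2^n * (1/n) [t^(n-1)] phi(t)^n = 2^n * (1/n) [t^(n-1)] (1 - t)^(-n) = 2^n * (1/n) C(2n - 2, n - 1) = 2^n * C_{n-1}.
For n = 12: C_11 = C(22, 11) / 12 = 705432/12 = 58786.
With the 2^12 = 4096 factor, the coefficient is 4096 * 58786 = 240787456.

240787456


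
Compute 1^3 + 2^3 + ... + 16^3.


This power sum has a closed form given by Faulhaber's formula
sum_{k=1}^{m} k^p = (1 / (p + 1)) * sum_{j=0}^{p} C(p + 1, j) B_j m^(p + 1 - j),
but for small m direct computation is fastest:
1 + 8 + 27 + 64 + 125 + 216 + 343 + 512 + 729 + 1000 + 1331 + 1728 + 2197 + 2744 + 3375 + 4096 = 18496.

18496


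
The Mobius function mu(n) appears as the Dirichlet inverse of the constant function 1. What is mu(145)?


145 = 5 * 29 (all distinct primes).
mu(145) = (-1)^2 = 1

1


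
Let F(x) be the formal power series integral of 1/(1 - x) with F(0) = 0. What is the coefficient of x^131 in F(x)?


1/(1 - x) = sum_{k>=0} x^k. Integrating termwise and using F(0) = 0 gives
F(x) = sum_{k>=0} x^(k+1) / (k+1) = sum_{m>=1} x^m / m = -ln(1 - x).
So the coefficient of x^131 is 1/131 = 1/131.

1/131


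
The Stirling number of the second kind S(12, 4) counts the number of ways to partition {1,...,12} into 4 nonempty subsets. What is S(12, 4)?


Using the explicit formula S(n,k) = (1/k!) sum_{j=0}^{k} (-1)^(k-j) C(k,j) j^n:
S(12, 4) = 611501
Equivalently, S(n,k) is n! times the coefficient of x^n in the EGF (e^x - 1)^k / k!.

611501


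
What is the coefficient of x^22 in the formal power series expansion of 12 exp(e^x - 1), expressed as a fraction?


exp(e^x - 1) is the exponential generating function for the Bell numbers Bell_k: exp(e^x - 1) = sum_{k>=0} Bell_k x^k / k!.
So the coefficient of x^22 in 12 exp(e^x - 1) is 12 Bell_22 / 22!.
Computing: Bell_22 = 4506715738447323 and 22! = 1124000727777607680000, giving
12 * 4506715738447323/1124000727777607680000 = 88366975263673/1836602496368640000.

88366975263673/1836602496368640000


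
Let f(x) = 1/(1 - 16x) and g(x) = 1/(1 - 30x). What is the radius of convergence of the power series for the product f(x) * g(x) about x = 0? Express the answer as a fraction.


The radius of 1/(1 - 16x) is 1/16 (nearest singularity at x = 1/16), and the radius of 1/(1 - 30x) is 1/30.
The product f(x)*g(x) = 1/((1 - 16x)(1 - 30x)) has singularities at both 1/16 and 1/30, so its radius of convergence is the distance to the nearest one:
min(1/16, 1/30) = 1/30.

1/30


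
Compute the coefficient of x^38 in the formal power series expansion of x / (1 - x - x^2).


Let f(x) = sum_{k>=0} a_k x^k. Multiplying f(x) * (1 - x - x^2) = x and matching coefficients gives a_0 = 0, a_1 = 1, and a_k = a_{k-1} + a_{k-2} for k >= 2. These are the Fibonacci numbers F_k.
Iterating from F_0 = 0, F_1 = 1:
F_0=0, F_1=1, F_2=1, F_3=2, F_4=3, F_5=5, F_6=8, F_7=13, F_8=21, F_9=34, ...
F_38 = 39088169.

39088169


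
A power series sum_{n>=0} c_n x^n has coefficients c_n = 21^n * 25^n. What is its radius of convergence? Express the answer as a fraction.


By the root test (Cauchy-Hadamard), the radius is R = 1 / limsup_n |c_n|^(1/n).
Here |c_n|^(1/n) = (21^n * 25^n)^(1/n) = 21 * 25 = 525 for all n.
So R = 1/525 = 1/525.

1/525


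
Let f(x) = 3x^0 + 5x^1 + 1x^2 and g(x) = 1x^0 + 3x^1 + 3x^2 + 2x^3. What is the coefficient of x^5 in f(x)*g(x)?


Cauchy product at x^5:
1*2
= 2

2


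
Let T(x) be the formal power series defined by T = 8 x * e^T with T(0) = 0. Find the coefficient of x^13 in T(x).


Apply the Lagrange inversion formula: if T = 8 x * phi(T) with phi(t) = e^t, then
[x^n] T = 8^n * (1/n) [t^(n-1)] phi(t)^n = 8^n * (1/n) [t^(n-1)] e^(n t) = 8^n * (1/n) * n^(n-1) / (n-1)! = 8^n * n^(n-1) / n!.
When c = 1 this is the Cayley count of rooted labeled trees on n vertices, divided by n!.
For n = 13: 8^13 * 13^12 / 13! = 549755813888 * 23298085122481/6227020800 = 962158785196923551744/467775.

962158785196923551744/467775


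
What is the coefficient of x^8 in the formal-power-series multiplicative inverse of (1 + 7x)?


The inverse is 1/(1 + 7x). Apply the geometric identity 1/(1 - y) = sum_{k>=0} y^k with y = -7x:
1/(1 + 7x) = sum_{k>=0} (-7)^k x^k.
So the coefficient of x^8 is (-7)^8 = 5764801.

5764801


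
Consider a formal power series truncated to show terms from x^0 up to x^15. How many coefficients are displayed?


From x^0 to x^15 inclusive, the count is 15 - 0 + 1 = 16.

16


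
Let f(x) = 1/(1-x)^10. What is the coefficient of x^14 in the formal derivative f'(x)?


Differentiate: d/dx [ 1/(1-x)^r ] = r / (1-x)^(r+1).
Here r = 10, so f'(x) = 10 / (1-x)^11.
The expansion of 1/(1-x)^(r+1) has coefficient of x^n equal to C(n+r, r).
So the coefficient of x^14 in f'(x) is
10 * C(24, 10) = 10 * 1961256 = 19612560

19612560


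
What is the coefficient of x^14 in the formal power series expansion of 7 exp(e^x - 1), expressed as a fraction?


exp(e^x - 1) is the exponential generating function for the Bell numbers Bell_k: exp(e^x - 1) = sum_{k>=0} Bell_k x^k / k!.
So the coefficient of x^14 in 7 exp(e^x - 1) is 7 Bell_14 / 14!.
Computing: Bell_14 = 190899322 and 14! = 87178291200, giving
7 * 190899322/87178291200 = 95449661/6227020800.

95449661/6227020800


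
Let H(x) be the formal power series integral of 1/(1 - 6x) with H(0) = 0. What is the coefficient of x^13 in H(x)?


1/(1 - 6x) = sum_{k>=0} 6^k x^k. Integrating termwise with H(0) = 0:
H(x) = sum_{k>=0} 6^k x^(k+1) / (k+1) = sum_{m>=1} 6^(m-1) x^m / m.
For m = 13: 6^12/13 = 2176782336/13 = 2176782336/13.

2176782336/13


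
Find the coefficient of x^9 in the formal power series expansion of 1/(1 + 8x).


Write 1/(1 + c x) = 1/(1 - (-c) x) and apply the geometric-series identity
1/(1 - y) = sum_{k>=0} y^k to get 1/(1 + c x) = sum_{k>=0} (-c)^k x^k.
So the coefficient of x^k is (-c)^k = (-1)^k * c^k.
Here c = 8 and k = 9:
(-8)^9 = -1 * 134217728 = -134217728

-134217728


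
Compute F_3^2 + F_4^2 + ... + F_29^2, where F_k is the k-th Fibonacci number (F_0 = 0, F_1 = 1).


There is a standard identity sum_{k=0}^{N} F_k^2 = F_N * F_{N+1} (proved inductively from the telescoping relation F_k^2 = F_k F_{k+1} - F_{k-1} F_k). Then
sum_{k=3}^{29} F_k^2 = F_29 F_30 - F_2 F_3.
Computing: F_29 = 514229, F_30 = 832040, F_2 = 1, F_3 = 2.
Sum = 514229 * 832040 - 1 * 2 = 427859097158.

427859097158


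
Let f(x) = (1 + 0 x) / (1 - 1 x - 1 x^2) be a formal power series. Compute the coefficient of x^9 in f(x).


Write f(x) = sum_{k>=0} a_k x^k. Multiplying both sides by 1 - 1 x - 1 x^2 gives
(1 - 1 x - 1 x^2) sum_{k>=0} a_k x^k = 1 + 0 x.
Matching coefficients:
 x^0: a_0 = 1
 x^1: a_1 - 1 a_0 = 0  =>  a_1 = 1*1 + 0 = 1
 x^k (k >= 2): a_k = 1 a_{k-1} + 1 a_{k-2}.
Iterating: a_2 = 2, a_3 = 3, a_4 = 5, a_5 = 8, a_6 = 13, a_7 = 21, a_8 = 34, a_9 = 55.
So the coefficient of x^9 is 55.

55


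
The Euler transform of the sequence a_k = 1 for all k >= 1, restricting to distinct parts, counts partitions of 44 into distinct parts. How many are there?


Partitions of 44 into distinct parts can be computed via generating function.
Product (1+x)(1+x^2)(1+x^3)...
The coefficient of x^44 = 1816

1816


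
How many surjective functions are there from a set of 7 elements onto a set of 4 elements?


By inclusion-exclusion on which target elements are missed, the number of surjections from an n-set onto a k-set is
surj(n, k) = sum_{j=0}^{k} (-1)^j C(k, j) (k - j)^n.
Equivalently surj(n, k) = k! * S(n, k), where S(n, k) is the Stirling number of the second kind.
For n = 7, k = 4:
S(7, 4) = 350, so
surj = 4! * 350 = 24 * 350 = 8400.

8400


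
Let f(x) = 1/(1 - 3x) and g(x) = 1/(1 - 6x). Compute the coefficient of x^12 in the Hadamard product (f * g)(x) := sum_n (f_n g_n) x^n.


f has coefficients f_k = 3^k and g has coefficients g_k = 6^k, so the Hadamard product has coefficient (f*g)_k = 3^k * 6^k = 18^k.
For k = 12: 18^12 = 1156831381426176.

1156831381426176


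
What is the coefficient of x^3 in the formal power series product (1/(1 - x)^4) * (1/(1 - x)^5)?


Combine the factors: (1/(1 - x)^4) * (1/(1 - x)^5) = 1/(1 - x)^9.
Then use 1/(1 - x)^r = sum_{k>=0} C(k + r - 1, r - 1) x^k with r = 9 and k = 3:
C(11, 8) = 165.

165


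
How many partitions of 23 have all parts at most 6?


Using the generating function (1-x)^(-1)(1-x^2)^(-1)...(1-x^6)^(-1),
the coefficient of x^23 counts these restricted partitions.
Result = 454

454


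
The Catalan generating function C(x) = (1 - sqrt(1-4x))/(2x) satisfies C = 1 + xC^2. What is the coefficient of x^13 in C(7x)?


Substituting x -> 7x scales the n-th coefficient by 7^n, so [x^13] C(7x) = 7^13 * C_13.
C_13 = C(2*13, 13)/(14) = 10400600/14 = 742900.
So 7^13 * 742900 = 96889010407 * 742900 = 71978845831360300.

71978845831360300


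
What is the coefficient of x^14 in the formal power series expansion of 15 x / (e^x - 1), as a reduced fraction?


The exponential generating function for Bernoulli numbers is
x / (e^x - 1) = sum_{k>=0} B_k x^k / k!.
So the coefficient of x^14 in 15 x / (e^x - 1) is 15 B_14 / 14!.
Computing: B_14 = 7/6, 14! = 87178291200, giving
15 * 7/6 / 87178291200 = 1/4981616640.

1/4981616640


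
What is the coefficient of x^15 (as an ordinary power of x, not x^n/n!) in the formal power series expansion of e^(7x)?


The exponential series is e^y = sum_{k>=0} y^k / k!. Substituting y = 7x gives
e^(7x) = sum_{k>=0} 7^k x^k / k!.
So the coefficient of x^n is a^n/n! with a = 7, n = 15:
7^15 / 15! = 4747561509943/1307674368000 = 96889010407/26687232000

96889010407/26687232000


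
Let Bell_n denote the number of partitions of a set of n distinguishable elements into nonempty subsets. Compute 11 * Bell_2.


Bell_2 can be computed from the Bell triangle or from Dobinski's identity Bell_n = (1/e) * sum_{k>=0} k^n / k!.
Computing Bell_2 = 2.
Then 11 * 2 = 22.

22


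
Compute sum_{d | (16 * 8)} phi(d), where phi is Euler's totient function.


First, 16 * 8 = 128. One classical identity is sum_{d | n} phi(d) = n (each k in [1, n] has a unique gcd with n, and among the k's with gcd(k, n) = n/d there are phi(d) of them). So the sum equals 128. We also verify directly:
Divisors of 128: 1, 2, 4, 8, 16, 32, 64, 128.
phi values: 1, 1, 2, 4, 8, 16, 32, 64.
Sum = 128.

128


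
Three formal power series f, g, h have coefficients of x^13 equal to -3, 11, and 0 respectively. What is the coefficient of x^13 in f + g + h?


Series addition is componentwise:
-3 + 11 + 0
= 8

8


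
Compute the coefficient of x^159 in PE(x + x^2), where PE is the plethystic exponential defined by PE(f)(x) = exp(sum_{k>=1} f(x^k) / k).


With f(x) = x + x^2, the exponent is sum_{k>=1} (x^k + x^(2k)) / k = -ln(1 - x) - ln(1 - x^2). Exponentiating:
PE(x + x^2) = 1 / ((1 - x)(1 - x^2)).
This is the generating function for partitions of n into parts of size 1 or 2. The number of 2's can be any j in 0..79, and the rest are 1's, so
[x^159] = floor(159/2) + 1 = 80.

80


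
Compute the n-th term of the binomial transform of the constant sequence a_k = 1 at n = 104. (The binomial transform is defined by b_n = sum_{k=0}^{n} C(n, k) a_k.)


With a_k = 1 for all k, b_n = sum_{k=0}^{n} C(n, k) = 2^n by the binomial theorem.
For n = 104: 2^104 = 20282409603651670423947251286016.

20282409603651670423947251286016


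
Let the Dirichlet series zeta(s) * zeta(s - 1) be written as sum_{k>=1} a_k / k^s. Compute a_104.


Convolution gives a_k = sum_{d | k} d * 1 = sum_{d | k} d = sigma(k), the sum of positive divisors of k.
For k = 104, the divisors are 1, 2, 4, 8, 13, 26, 52, 104, so
sigma(104) = 1 + 2 + 4 + 8 + 13 + 26 + 52 + 104 = 210.

210


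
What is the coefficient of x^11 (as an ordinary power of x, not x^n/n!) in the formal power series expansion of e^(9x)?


The exponential series is e^y = sum_{k>=0} y^k / k!. Substituting y = 9x gives
e^(9x) = sum_{k>=0} 9^k x^k / k!.
So the coefficient of x^n is a^n/n! with a = 9, n = 11:
9^11 / 11! = 31381059609/39916800 = 387420489/492800

387420489/492800


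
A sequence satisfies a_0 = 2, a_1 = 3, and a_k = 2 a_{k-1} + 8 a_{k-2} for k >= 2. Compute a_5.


The characteristic equation is t^2 - 2 t - 8 = 0, with roots r_1 = 4 and r_2 = -2 (so c_1 = r_1 + r_2, c_2 = -r_1 r_2 as required).
One can use the closed form a_n = A r_1^n + B r_2^n, but direct iteration is more reliable:
a_0 = 2, a_1 = 3, a_2 = 22, a_3 = 68, a_4 = 312, a_5 = 1168.
So a_5 = 1168.

1168


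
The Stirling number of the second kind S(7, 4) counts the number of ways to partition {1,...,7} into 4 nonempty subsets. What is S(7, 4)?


Using the explicit formula S(n,k) = (1/k!) sum_{j=0}^{k} (-1)^(k-j) C(k,j) j^n:
S(7, 4) = 350
Equivalently, S(n,k) is n! times the coefficient of x^n in the EGF (e^x - 1)^k / k!.

350


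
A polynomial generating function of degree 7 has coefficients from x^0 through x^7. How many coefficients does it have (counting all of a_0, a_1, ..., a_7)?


A polynomial of degree 7 takes the form a_0 + a_1 x + ... + a_7 x^7.
The number of coefficients is 7 + 1 = 8.

8


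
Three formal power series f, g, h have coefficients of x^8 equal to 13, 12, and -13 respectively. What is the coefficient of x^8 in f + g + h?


Series addition is componentwise:
13 + 12 + -13
= 12

12


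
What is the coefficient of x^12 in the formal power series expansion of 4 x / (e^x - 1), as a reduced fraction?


The exponential generating function for Bernoulli numbers is
x / (e^x - 1) = sum_{k>=0} B_k x^k / k!.
So the coefficient of x^12 in 4 x / (e^x - 1) is 4 B_12 / 12!.
Computing: B_12 = -691/2730, 12! = 479001600, giving
4 * -691/2730 / 479001600 = -691/326918592000.

-691/326918592000


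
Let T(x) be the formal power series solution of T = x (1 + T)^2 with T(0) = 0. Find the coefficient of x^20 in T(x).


Apply the Lagrange inversion formula: if T = x * phi(T) with phi(t) = (1 + t)^2, then [x^n] T = (1/n) [t^(n-1)] phi(t)^n = (1/n) [t^(n-1)] (1 + t)^(2n) = (1/n) C(2n, n-1).
Using the identity C(2n, n-1) = C(2n, n) * n / (n+1), the unscaled factor equals C(2n, n) / (n+1) = C_n, the n-th Catalan number.
For n = 20: C_20 = C(40, 20) / 21 = 137846528820/21 = 6564120420 = 6564120420.

6564120420


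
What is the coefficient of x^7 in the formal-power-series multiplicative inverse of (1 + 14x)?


The inverse is 1/(1 + 14x). Apply the geometric identity 1/(1 - y) = sum_{k>=0} y^k with y = -14x:
1/(1 + 14x) = sum_{k>=0} (-14)^k x^k.
So the coefficient of x^7 is (-14)^7 = -105413504.

-105413504


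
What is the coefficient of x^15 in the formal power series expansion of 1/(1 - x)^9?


The negative binomial / multiset identity is
1/(1 - x)^r = sum_{k>=0} C(k + r - 1, r - 1) x^k.
Here r = 9 and k = 15, so the coefficient is
C(15 + 8, 8) = C(23, 8)
= 490314

490314


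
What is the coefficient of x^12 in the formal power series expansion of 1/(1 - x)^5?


The expansion 1/(1 - x)^r = sum_{k>=0} C(k + r - 1, r - 1) x^k follows from the multiset / negative-binomial theorem (or from repeated differentiation of the geometric series).
For r = 5 and k = 12:
C(16, 4) = 20922789888000 / (24 * 479001600) = 1820.

1820
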